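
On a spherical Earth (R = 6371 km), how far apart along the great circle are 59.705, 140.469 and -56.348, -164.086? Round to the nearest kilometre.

13796 km

Δλ = -164.086 − 140.469 = -304.555°; wrapped into (−180°, 180°]: 55.445°.
Δφ = -56.348 − 59.705 = -116.053°.
a = sin²(Δφ/2) + cos φ₁ · cos φ₂ · sin²(Δλ/2) = 0.780094.
c = 2·atan2(√a, √(1−a)) = 2.16541 rad → d = 6371·c ≈ 13795.82 km.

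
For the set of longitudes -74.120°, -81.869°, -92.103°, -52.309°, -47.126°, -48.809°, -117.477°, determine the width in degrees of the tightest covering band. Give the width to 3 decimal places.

Sort the longitudes: -117.477°, -92.103°, -81.869°, -74.120°, -52.309°, -48.809°, -47.126°.
Eastward gaps between consecutive values (wrapping around): 25.374°, 10.234°, 7.749°, 21.811°, 3.500°, 1.683°, 289.649°.
Largest gap = 289.649° ⇒ minimal covering band is its complement: 360° − 289.649° = 70.351°.
Band runs from -117.477° eastward to -47.126°.

70.351°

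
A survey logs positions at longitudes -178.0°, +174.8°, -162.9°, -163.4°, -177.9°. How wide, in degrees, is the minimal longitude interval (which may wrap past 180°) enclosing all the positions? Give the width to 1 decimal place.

Sort the longitudes: -178.0°, -177.9°, -163.4°, -162.9°, +174.8°.
Eastward gaps between consecutive values (wrapping around): 0.1°, 14.5°, 0.5°, 337.7°, 7.2°.
Largest gap = 337.7° ⇒ minimal covering band is its complement: 360° − 337.7° = 22.3°.
Band runs from +174.8° eastward to -162.9°, crossing the antimeridian.

22.3°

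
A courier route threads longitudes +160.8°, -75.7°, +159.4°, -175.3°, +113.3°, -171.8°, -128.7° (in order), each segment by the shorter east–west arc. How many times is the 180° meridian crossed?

Leg 1: +160.8° → -75.7°, shortest Δλ = 123.5° (east) — crosses 180°.
Leg 2: -75.7° → +159.4°, shortest Δλ = -124.9° (west) — crosses 180°.
Leg 3: +159.4° → -175.3°, shortest Δλ = 25.3° (east) — crosses 180°.
Leg 4: -175.3° → +113.3°, shortest Δλ = -71.4° (west) — crosses 180°.
Leg 5: +113.3° → -171.8°, shortest Δλ = 74.9° (east) — crosses 180°.
Leg 6: -171.8° → -128.7°, shortest Δλ = 43.1° (east) — does not cross 180°.
Total crossings: 5.

5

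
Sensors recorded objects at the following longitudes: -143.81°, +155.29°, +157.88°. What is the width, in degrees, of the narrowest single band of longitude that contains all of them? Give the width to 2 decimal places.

60.90°

Sort the longitudes: -143.81°, +155.29°, +157.88°.
Eastward gaps between consecutive values (wrapping around): 299.10°, 2.59°, 58.31°.
Largest gap = 299.10° ⇒ minimal covering band is its complement: 360° − 299.10° = 60.90°.
Band runs from +155.29° eastward to -143.81°, crossing the antimeridian.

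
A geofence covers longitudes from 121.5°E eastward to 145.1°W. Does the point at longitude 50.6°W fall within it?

Band width going east from +121.5° to -145.1°: ((-145.1 − 121.5) mod 360) = 93.4°.
Offset of -50.6° east of the west edge: ((-50.6 − 121.5) mod 360) = 187.9°.
187.9° > 93.4° ⇒ outside.

No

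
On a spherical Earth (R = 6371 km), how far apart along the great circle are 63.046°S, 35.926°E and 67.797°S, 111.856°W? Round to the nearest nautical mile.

Δλ = -111.856 − 35.926 = -147.782°.
Δφ = -67.797 − -63.046 = -4.751°.
a = sin²(Δφ/2) + cos φ₁ · cos φ₂ · sin²(Δλ/2) = 0.159819.
c = 2·atan2(√a, √(1−a)) = 0.82254 rad → d = 6371·c ≈ 5240.40 km ≈ 2829.59 nmi.

2830 nmi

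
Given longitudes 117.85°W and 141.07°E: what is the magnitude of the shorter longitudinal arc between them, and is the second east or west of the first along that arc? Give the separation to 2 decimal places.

101.08° west

Raw difference: 141.07 − -117.85 = 258.92°.
Normalise into (−180°, 180°]: 258.92° − 360° = -101.08°.
Negative ⇒ the second point lies to the west; separation 101.08°.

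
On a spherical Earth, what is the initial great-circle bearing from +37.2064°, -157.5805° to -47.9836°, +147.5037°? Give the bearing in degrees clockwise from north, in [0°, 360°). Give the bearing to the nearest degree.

Δλ = 147.5037 − -157.5805 = 305.0842°; wrapped into (−180°, 180°]: -54.9158°.
θ = atan2( sin Δλ · cos φ₂ , cos φ₁ · sin φ₂ − sin φ₁ · cos φ₂ · cos Δλ )
  = atan2(-0.54773, -0.82437) = -146.399° → normalised to [0°, 360°): 213.601°.

214°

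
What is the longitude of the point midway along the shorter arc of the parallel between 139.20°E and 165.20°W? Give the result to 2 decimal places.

Signed shortest Δλ from +139.20° to -165.20° is +55.60°.
Midpoint longitude = +139.20° + (+55.60°)/2 = +139.20° + 27.80° = +167.00°.
(The naïve average (+139.20 + -165.20)/2 = -13.0° is on the wrong side of the globe.)

167.00°E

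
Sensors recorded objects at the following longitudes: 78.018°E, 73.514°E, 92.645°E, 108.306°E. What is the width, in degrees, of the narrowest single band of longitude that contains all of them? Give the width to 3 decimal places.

34.792°

Sort the longitudes: +73.514°, +78.018°, +92.645°, +108.306°.
Eastward gaps between consecutive values (wrapping around): 4.504°, 14.627°, 15.661°, 325.208°.
Largest gap = 325.208° ⇒ minimal covering band is its complement: 360° − 325.208° = 34.792°.
Band runs from +73.514° eastward to +108.306°.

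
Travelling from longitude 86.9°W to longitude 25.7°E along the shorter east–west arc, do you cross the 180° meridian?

Signed shortest Δλ = ((25.7 − -86.9 + 180) mod 360) − 180 = 112.6°.
Going east by 112.6° from -86.9° reaches +25.7° without touching 180°.

No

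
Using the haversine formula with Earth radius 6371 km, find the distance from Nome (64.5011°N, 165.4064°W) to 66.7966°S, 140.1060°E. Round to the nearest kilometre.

Δλ = 140.1060 − -165.4064 = 305.5124°; wrapped into (−180°, 180°]: -54.4876°.
Δφ = -66.7966 − 64.5011 = -131.2977°.
a = sin²(Δφ/2) + cos φ₁ · cos φ₂ · sin²(Δλ/2) = 0.865530.
c = 2·atan2(√a, √(1−a)) = 2.39067 rad → d = 6371·c ≈ 15230.96 km.

15231 km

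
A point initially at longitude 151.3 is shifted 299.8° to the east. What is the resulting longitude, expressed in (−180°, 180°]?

+91.1°

Start at +151.3°; shift +299.8° → +451.1°.
+451.1° lies outside (−180°, 180°]; subtract 360° → +91.1°.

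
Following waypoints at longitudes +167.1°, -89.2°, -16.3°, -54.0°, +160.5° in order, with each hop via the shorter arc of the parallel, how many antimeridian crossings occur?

2

Leg 1: +167.1° → -89.2°, shortest Δλ = 103.7° (east) — crosses 180°.
Leg 2: -89.2° → -16.3°, shortest Δλ = 72.9° (east) — does not cross 180°.
Leg 3: -16.3° → -54.0°, shortest Δλ = -37.7° (west) — does not cross 180°.
Leg 4: -54.0° → +160.5°, shortest Δλ = -145.5° (west) — crosses 180°.
Total crossings: 2.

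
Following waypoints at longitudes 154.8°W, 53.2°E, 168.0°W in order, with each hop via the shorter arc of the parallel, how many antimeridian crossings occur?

2

Leg 1: -154.8° → +53.2°, shortest Δλ = -152.0° (west) — crosses 180°.
Leg 2: +53.2° → -168.0°, shortest Δλ = 138.8° (east) — crosses 180°.
Total crossings: 2.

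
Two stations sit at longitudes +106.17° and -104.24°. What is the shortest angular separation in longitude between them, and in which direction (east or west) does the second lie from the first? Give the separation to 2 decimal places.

Raw difference: -104.24 − 106.17 = -210.41°.
Normalise into (−180°, 180°]: -210.41° + 360° = 149.59°.
Positive ⇒ the second point lies to the east; separation 149.59°.

149.59° east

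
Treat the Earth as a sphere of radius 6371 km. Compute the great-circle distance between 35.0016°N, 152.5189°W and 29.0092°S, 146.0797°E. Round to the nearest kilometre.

9595 km

Δλ = 146.0797 − -152.5189 = 298.5986°; wrapped into (−180°, 180°]: -61.4014°.
Δφ = -29.0092 − 35.0016 = -64.0108°.
a = sin²(Δφ/2) + cos φ₁ · cos φ₂ · sin²(Δλ/2) = 0.467631.
c = 2·atan2(√a, √(1−a)) = 1.50601 rad → d = 6371·c ≈ 9594.81 km.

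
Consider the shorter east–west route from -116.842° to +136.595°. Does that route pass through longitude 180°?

Yes

Naïve |136.595 − -116.842| = 253.437° > 180°, so the shorter arc goes the other way round — across 180°.
Signed shortest Δλ = ((136.595 − -116.842 + 180) mod 360) − 180 = -106.563°.
Going west by 106.563° from -116.842° passes through 180° before reaching +136.595°.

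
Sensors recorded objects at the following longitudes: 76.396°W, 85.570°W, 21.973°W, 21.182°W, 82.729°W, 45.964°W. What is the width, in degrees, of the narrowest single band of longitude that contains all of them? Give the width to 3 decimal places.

Sort the longitudes: -85.570°, -82.729°, -76.396°, -45.964°, -21.973°, -21.182°.
Eastward gaps between consecutive values (wrapping around): 2.841°, 6.333°, 30.432°, 23.991°, 0.791°, 295.612°.
Largest gap = 295.612° ⇒ minimal covering band is its complement: 360° − 295.612° = 64.388°.
Band runs from -85.570° eastward to -21.182°.

64.388°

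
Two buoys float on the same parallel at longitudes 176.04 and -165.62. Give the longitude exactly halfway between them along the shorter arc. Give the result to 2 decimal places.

Signed shortest Δλ from +176.04° to -165.62° is +18.34°.
Midpoint longitude = +176.04° + (+18.34°)/2 = +176.04° + 9.17° = +185.21°.
Normalise into (−180°, 180°]: -174.79°.
(The naïve average (+176.04 + -165.62)/2 = 5.21° is on the wrong side of the globe.)

-174.79°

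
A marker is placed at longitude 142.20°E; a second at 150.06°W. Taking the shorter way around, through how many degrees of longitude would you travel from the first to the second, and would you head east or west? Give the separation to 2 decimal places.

67.74° east

Raw difference: -150.06 − 142.20 = -292.26°.
Normalise into (−180°, 180°]: -292.26° + 360° = 67.74°.
Positive ⇒ the second point lies to the east; separation 67.74°.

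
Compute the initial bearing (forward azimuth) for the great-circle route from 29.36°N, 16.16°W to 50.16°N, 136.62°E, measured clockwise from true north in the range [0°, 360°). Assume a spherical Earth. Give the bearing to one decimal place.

Δλ = 136.62 − -16.16 = 152.78°.
θ = atan2( sin Δλ · cos φ₂ , cos φ₁ · sin φ₂ − sin φ₁ · cos φ₂ · cos Δλ )
  = atan2(0.29304, 0.94853) = 17.168° → normalised to [0°, 360°): 17.168°.

17.2°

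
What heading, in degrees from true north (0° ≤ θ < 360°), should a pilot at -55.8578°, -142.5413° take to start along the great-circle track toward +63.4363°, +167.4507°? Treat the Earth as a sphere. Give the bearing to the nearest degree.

335°

Δλ = 167.4507 − -142.5413 = 309.9920°; wrapped into (−180°, 180°]: -50.0080°.
θ = atan2( sin Δλ · cos φ₂ , cos φ₁ · sin φ₂ − sin φ₁ · cos φ₂ · cos Δλ )
  = atan2(-0.34261, 0.73987) = -24.847° → normalised to [0°, 360°): 335.153°.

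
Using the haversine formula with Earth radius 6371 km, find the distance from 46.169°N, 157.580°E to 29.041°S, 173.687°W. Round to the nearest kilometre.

Δλ = -173.687 − 157.580 = -331.267°; wrapped into (−180°, 180°]: 28.733°.
Δφ = -29.041 − 46.169 = -75.210°.
a = sin²(Δφ/2) + cos φ₁ · cos φ₂ · sin²(Δλ/2) = 0.409637.
c = 2·atan2(√a, √(1−a)) = 1.38907 rad → d = 6371·c ≈ 8849.78 km.

8850 km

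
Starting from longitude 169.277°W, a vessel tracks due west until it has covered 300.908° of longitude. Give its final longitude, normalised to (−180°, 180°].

110.185°W

Start at -169.277°; shift −300.908° → -470.185°.
-470.185° lies outside (−180°, 180°]; add 360° → -110.185°.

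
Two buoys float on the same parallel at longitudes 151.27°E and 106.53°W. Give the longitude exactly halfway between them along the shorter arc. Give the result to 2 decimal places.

Signed shortest Δλ from +151.27° to -106.53° is +102.20°.
Midpoint longitude = +151.27° + (+102.20°)/2 = +151.27° + 51.10° = +202.37°.
Normalise into (−180°, 180°]: -157.63°.
(The naïve average (+151.27 + -106.53)/2 = 22.37° is on the wrong side of the globe.)

157.63°W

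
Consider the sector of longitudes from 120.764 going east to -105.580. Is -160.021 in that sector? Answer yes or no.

Band width going east from +120.764° to -105.580°: ((-105.580 − 120.764) mod 360) = 133.656°.
Offset of -160.021° east of the west edge: ((-160.021 − 120.764) mod 360) = 79.215°.
79.215° ≤ 133.656° ⇒ inside.

Yes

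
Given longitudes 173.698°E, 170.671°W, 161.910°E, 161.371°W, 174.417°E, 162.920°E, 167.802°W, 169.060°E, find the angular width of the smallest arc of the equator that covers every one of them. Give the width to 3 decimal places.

Sort the longitudes: -170.671°, -167.802°, -161.371°, +161.910°, +162.920°, +169.060°, +173.698°, +174.417°.
Eastward gaps between consecutive values (wrapping around): 2.869°, 6.431°, 323.281°, 1.010°, 6.140°, 4.638°, 0.719°, 14.912°.
Largest gap = 323.281° ⇒ minimal covering band is its complement: 360° − 323.281° = 36.719°.
Band runs from +161.910° eastward to -161.371°, crossing the antimeridian.

36.719°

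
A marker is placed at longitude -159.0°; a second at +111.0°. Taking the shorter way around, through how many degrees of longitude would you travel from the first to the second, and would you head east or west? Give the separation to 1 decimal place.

Raw difference: 111.0 − -159.0 = 270.0°.
Normalise into (−180°, 180°]: 270.0° − 360° = -90.0°.
Negative ⇒ the second point lies to the west; separation 90.0°.

90.0° west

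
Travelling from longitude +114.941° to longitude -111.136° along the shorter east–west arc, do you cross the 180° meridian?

Yes

Naïve |-111.136 − 114.941| = 226.077° > 180°, so the shorter arc goes the other way round — across 180°.
Signed shortest Δλ = ((-111.136 − 114.941 + 180) mod 360) − 180 = 133.923°.
Going east by 133.923° from +114.941° passes through 180° before reaching -111.136°.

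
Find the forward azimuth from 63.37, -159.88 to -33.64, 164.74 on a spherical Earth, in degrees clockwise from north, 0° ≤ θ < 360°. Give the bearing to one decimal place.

Δλ = 164.74 − -159.88 = 324.62°; wrapped into (−180°, 180°]: -35.38°.
θ = atan2( sin Δλ · cos φ₂ , cos φ₁ · sin φ₂ − sin φ₁ · cos φ₂ · cos Δλ )
  = atan2(-0.48203, -0.85509) = -150.589° → normalised to [0°, 360°): 209.411°.

209.4°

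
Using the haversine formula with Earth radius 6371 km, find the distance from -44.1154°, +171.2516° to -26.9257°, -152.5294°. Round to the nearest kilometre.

3751 km

Δλ = -152.5294 − 171.2516 = -323.7810°; wrapped into (−180°, 180°]: 36.2190°.
Δφ = -26.9257 − -44.1154 = 17.1897°.
a = sin²(Δφ/2) + cos φ₁ · cos φ₂ · sin²(Δλ/2) = 0.084180.
c = 2·atan2(√a, √(1−a)) = 0.58874 rad → d = 6371·c ≈ 3750.88 km.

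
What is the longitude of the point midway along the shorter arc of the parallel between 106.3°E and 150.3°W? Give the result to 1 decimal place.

Signed shortest Δλ from +106.3° to -150.3° is +103.4°.
Midpoint longitude = +106.3° + (+103.4°)/2 = +106.3° + 51.7° = +158.0°.
(The naïve average (+106.3 + -150.3)/2 = -22.0° is on the wrong side of the globe.)

158.0°E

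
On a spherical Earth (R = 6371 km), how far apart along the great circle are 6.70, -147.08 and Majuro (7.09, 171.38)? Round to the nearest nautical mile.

2475 nmi

Δλ = 171.38 − -147.08 = 318.46°; wrapped into (−180°, 180°]: -41.54°.
Δφ = 7.09 − 6.70 = 0.39°.
a = sin²(Δφ/2) + cos φ₁ · cos φ₂ · sin²(Δλ/2) = 0.123951.
c = 2·atan2(√a, √(1−a)) = 0.71956 rad → d = 6371·c ≈ 4584.30 km ≈ 2475.32 nmi.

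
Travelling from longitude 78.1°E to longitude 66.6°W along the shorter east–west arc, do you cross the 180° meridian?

No

Signed shortest Δλ = ((-66.6 − 78.1 + 180) mod 360) − 180 = -144.7°.
Going west by 144.7° from +78.1° reaches -66.6° without touching 180°.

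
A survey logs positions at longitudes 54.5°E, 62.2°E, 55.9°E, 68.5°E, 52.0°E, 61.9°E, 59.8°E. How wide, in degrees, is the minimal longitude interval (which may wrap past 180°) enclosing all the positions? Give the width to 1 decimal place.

Sort the longitudes: +52.0°, +54.5°, +55.9°, +59.8°, +61.9°, +62.2°, +68.5°.
Eastward gaps between consecutive values (wrapping around): 2.5°, 1.4°, 3.9°, 2.1°, 0.3°, 6.3°, 343.5°.
Largest gap = 343.5° ⇒ minimal covering band is its complement: 360° − 343.5° = 16.5°.
Band runs from +52.0° eastward to +68.5°.

16.5°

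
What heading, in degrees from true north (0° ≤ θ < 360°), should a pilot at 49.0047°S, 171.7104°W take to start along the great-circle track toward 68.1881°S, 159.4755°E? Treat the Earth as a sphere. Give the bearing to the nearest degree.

206°

Δλ = 159.4755 − -171.7104 = 331.1859°; wrapped into (−180°, 180°]: -28.8141°.
θ = atan2( sin Δλ · cos φ₂ , cos φ₁ · sin φ₂ − sin φ₁ · cos φ₂ · cos Δλ )
  = atan2(-0.17908, -0.36331) = -153.761° → normalised to [0°, 360°): 206.239°.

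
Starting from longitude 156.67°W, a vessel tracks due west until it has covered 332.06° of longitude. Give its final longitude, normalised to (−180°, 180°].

128.73°W

Start at -156.67°; shift −332.06° → -488.73°.
-488.73° lies outside (−180°, 180°]; add 360° → -128.73°.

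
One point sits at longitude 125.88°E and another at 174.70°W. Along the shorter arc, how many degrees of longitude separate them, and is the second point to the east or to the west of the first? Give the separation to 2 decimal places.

59.42° east

Raw difference: -174.70 − 125.88 = -300.58°.
Normalise into (−180°, 180°]: -300.58° + 360° = 59.42°.
Positive ⇒ the second point lies to the east; separation 59.42°.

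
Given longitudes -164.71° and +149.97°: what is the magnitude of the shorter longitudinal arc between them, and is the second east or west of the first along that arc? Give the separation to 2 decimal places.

45.32° west

Raw difference: 149.97 − -164.71 = 314.68°.
Normalise into (−180°, 180°]: 314.68° − 360° = -45.32°.
Negative ⇒ the second point lies to the west; separation 45.32°.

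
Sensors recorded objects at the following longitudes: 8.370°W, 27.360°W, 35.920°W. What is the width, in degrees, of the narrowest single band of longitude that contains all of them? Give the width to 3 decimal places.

Sort the longitudes: -35.920°, -27.360°, -8.370°.
Eastward gaps between consecutive values (wrapping around): 8.560°, 18.990°, 332.450°.
Largest gap = 332.450° ⇒ minimal covering band is its complement: 360° − 332.450° = 27.550°.
Band runs from -35.920° eastward to -8.370°.

27.550°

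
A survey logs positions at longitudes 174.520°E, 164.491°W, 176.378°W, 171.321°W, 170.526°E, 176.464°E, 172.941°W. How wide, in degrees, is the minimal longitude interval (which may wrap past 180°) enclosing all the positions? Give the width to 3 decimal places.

24.983°

Sort the longitudes: -176.378°, -172.941°, -171.321°, -164.491°, +170.526°, +174.520°, +176.464°.
Eastward gaps between consecutive values (wrapping around): 3.437°, 1.620°, 6.830°, 335.017°, 3.994°, 1.944°, 7.158°.
Largest gap = 335.017° ⇒ minimal covering band is its complement: 360° − 335.017° = 24.983°.
Band runs from +170.526° eastward to -164.491°, crossing the antimeridian.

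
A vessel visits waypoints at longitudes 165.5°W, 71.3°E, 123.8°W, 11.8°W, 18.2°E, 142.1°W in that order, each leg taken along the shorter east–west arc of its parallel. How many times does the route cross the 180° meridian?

Leg 1: -165.5° → +71.3°, shortest Δλ = -123.2° (west) — crosses 180°.
Leg 2: +71.3° → -123.8°, shortest Δλ = 164.9° (east) — crosses 180°.
Leg 3: -123.8° → -11.8°, shortest Δλ = 112.0° (east) — does not cross 180°.
Leg 4: -11.8° → +18.2°, shortest Δλ = 30.0° (east) — does not cross 180°.
Leg 5: +18.2° → -142.1°, shortest Δλ = -160.3° (west) — does not cross 180°.
Total crossings: 2.

2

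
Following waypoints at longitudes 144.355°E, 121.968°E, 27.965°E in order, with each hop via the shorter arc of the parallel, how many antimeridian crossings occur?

0

Leg 1: +144.355° → +121.968°, shortest Δλ = -22.387° (west) — does not cross 180°.
Leg 2: +121.968° → +27.965°, shortest Δλ = -94.003° (west) — does not cross 180°.
Total crossings: 0.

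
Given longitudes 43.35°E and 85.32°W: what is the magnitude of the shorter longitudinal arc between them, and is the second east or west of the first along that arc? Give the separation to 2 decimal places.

Raw difference: -85.32 − 43.35 = -128.67°.
Normalise into (−180°, 180°]: -128.67° stays -128.67°.
Negative ⇒ the second point lies to the west; separation 128.67°.

128.67° west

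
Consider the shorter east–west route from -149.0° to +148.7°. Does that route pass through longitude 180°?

Yes

Naïve |148.7 − -149.0| = 297.7° > 180°, so the shorter arc goes the other way round — across 180°.
Signed shortest Δλ = ((148.7 − -149.0 + 180) mod 360) − 180 = -62.3°.
Going west by 62.3° from -149.0° passes through 180° before reaching +148.7°.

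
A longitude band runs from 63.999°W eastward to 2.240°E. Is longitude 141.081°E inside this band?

Band width going east from -63.999° to +2.240°: ((2.240 − -63.999) mod 360) = 66.239°.
Offset of +141.081° east of the west edge: ((141.081 − -63.999) mod 360) = 205.080°.
205.080° > 66.239° ⇒ outside.

No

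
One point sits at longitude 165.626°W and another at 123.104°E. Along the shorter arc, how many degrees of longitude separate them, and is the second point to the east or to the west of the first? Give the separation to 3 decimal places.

Raw difference: 123.104 − -165.626 = 288.73°.
Normalise into (−180°, 180°]: 288.73° − 360° = -71.27°.
Negative ⇒ the second point lies to the west; separation 71.270°.

71.270° west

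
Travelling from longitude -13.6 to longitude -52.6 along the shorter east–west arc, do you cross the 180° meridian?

Signed shortest Δλ = ((-52.6 − -13.6 + 180) mod 360) − 180 = -39.0°.
Going west by 39.0° from -13.6° reaches -52.6° without touching 180°.

No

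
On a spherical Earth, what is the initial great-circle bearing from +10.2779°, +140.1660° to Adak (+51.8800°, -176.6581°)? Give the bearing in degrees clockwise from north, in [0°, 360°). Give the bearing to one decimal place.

31.3°

Δλ = -176.6581 − 140.1660 = -316.8241°; wrapped into (−180°, 180°]: 43.1759°.
θ = atan2( sin Δλ · cos φ₂ , cos φ₁ · sin φ₂ − sin φ₁ · cos φ₂ · cos Δλ )
  = atan2(0.42239, 0.69377) = 31.334° → normalised to [0°, 360°): 31.334°.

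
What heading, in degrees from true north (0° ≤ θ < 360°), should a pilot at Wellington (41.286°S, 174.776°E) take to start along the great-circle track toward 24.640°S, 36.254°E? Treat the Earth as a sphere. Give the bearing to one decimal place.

218.3°

Δλ = 36.254 − 174.776 = -138.522°.
θ = atan2( sin Δλ · cos φ₂ , cos φ₁ · sin φ₂ − sin φ₁ · cos φ₂ · cos Δλ )
  = atan2(-0.60202, -0.76261) = -141.712° → normalised to [0°, 360°): 218.288°.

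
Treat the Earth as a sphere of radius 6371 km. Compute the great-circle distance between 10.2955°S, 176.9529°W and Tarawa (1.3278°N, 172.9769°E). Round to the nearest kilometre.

1707 km

Δλ = 172.9769 − -176.9529 = 349.9298°; wrapped into (−180°, 180°]: -10.0702°.
Δφ = 1.3278 − -10.2955 = 11.6233°.
a = sin²(Δφ/2) + cos φ₁ · cos φ₂ · sin²(Δλ/2) = 0.017830.
c = 2·atan2(√a, √(1−a)) = 0.26786 rad → d = 6371·c ≈ 1706.53 km.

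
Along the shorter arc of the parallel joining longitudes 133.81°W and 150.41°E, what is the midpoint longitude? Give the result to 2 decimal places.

171.70°W

Signed shortest Δλ from -133.81° to +150.41° is -75.78°.
Midpoint longitude = -133.81° + (-75.78°)/2 = -133.81° − 37.89° = -171.70°.
(The naïve average (-133.81 + +150.41)/2 = 8.3° is on the wrong side of the globe.)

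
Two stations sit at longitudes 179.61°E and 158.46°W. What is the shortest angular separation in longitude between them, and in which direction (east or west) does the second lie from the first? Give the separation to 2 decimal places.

21.93° east

Raw difference: -158.46 − 179.61 = -338.07°.
Normalise into (−180°, 180°]: -338.07° + 360° = 21.93°.
Positive ⇒ the second point lies to the east; separation 21.93°.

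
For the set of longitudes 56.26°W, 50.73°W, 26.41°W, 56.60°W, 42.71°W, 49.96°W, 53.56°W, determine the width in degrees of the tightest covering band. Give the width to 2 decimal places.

Sort the longitudes: -56.60°, -56.26°, -53.56°, -50.73°, -49.96°, -42.71°, -26.41°.
Eastward gaps between consecutive values (wrapping around): 0.34°, 2.70°, 2.83°, 0.77°, 7.25°, 16.30°, 329.81°.
Largest gap = 329.81° ⇒ minimal covering band is its complement: 360° − 329.81° = 30.19°.
Band runs from -56.60° eastward to -26.41°.

30.19°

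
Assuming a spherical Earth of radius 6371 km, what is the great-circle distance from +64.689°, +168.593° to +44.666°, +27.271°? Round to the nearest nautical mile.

Δλ = 27.271 − 168.593 = -141.322°.
Δφ = 44.666 − 64.689 = -20.023°.
a = sin²(Δφ/2) + cos φ₁ · cos φ₂ · sin²(Δλ/2) = 0.300944.
c = 2·atan2(√a, √(1−a)) = 1.16134 rad → d = 6371·c ≈ 7398.89 km ≈ 3995.08 nmi.

3995 nmi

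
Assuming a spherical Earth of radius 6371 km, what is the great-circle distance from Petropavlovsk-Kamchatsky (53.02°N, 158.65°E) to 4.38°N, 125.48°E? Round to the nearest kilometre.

6197 km

Δλ = 125.48 − 158.65 = -33.17°.
Δφ = 4.38 − 53.02 = -48.64°.
a = sin²(Δφ/2) + cos φ₁ · cos φ₂ · sin²(Δλ/2) = 0.218473.
c = 2·atan2(√a, √(1−a)) = 0.97272 rad → d = 6371·c ≈ 6197.19 km.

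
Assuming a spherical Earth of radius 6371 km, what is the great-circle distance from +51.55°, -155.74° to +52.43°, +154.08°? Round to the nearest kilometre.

3367 km

Δλ = 154.08 − -155.74 = 309.82°; wrapped into (−180°, 180°]: -50.18°.
Δφ = 52.43 − 51.55 = 0.88°.
a = sin²(Δφ/2) + cos φ₁ · cos φ₂ · sin²(Δλ/2) = 0.068234.
c = 2·atan2(√a, √(1−a)) = 0.52857 rad → d = 6371·c ≈ 3367.49 km.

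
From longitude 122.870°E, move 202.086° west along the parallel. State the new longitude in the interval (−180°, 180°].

Start at +122.870°; shift −202.086° → -79.216°.
-79.216° already lies in (−180°, 180°].

79.216°W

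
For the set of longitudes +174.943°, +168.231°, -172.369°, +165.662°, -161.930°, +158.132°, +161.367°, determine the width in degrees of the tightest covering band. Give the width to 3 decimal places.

Sort the longitudes: -172.369°, -161.930°, +158.132°, +161.367°, +165.662°, +168.231°, +174.943°.
Eastward gaps between consecutive values (wrapping around): 10.439°, 320.062°, 3.235°, 4.295°, 2.569°, 6.712°, 12.688°.
Largest gap = 320.062° ⇒ minimal covering band is its complement: 360° − 320.062° = 39.938°.
Band runs from +158.132° eastward to -161.930°, crossing the antimeridian.

39.938°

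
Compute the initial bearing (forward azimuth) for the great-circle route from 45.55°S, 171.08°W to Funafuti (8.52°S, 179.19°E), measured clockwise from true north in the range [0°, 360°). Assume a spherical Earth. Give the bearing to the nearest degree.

Δλ = 179.19 − -171.08 = 350.27°; wrapped into (−180°, 180°]: -9.73°.
θ = atan2( sin Δλ · cos φ₂ , cos φ₁ · sin φ₂ − sin φ₁ · cos φ₂ · cos Δλ )
  = atan2(-0.16714, 0.59208) = -15.764° → normalised to [0°, 360°): 344.236°.

344°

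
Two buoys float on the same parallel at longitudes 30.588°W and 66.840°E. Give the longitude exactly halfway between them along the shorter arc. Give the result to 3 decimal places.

Signed shortest Δλ from -30.588° to +66.840° is +97.428°.
Midpoint longitude = -30.588° + (+97.428°)/2 = -30.588° + 48.714° = +18.126°.

18.126°E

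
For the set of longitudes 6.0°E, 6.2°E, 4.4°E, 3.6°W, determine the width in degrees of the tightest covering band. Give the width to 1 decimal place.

9.8°

Sort the longitudes: -3.6°, +4.4°, +6.0°, +6.2°.
Eastward gaps between consecutive values (wrapping around): 8.0°, 1.6°, 0.2°, 350.2°.
Largest gap = 350.2° ⇒ minimal covering band is its complement: 360° − 350.2° = 9.8°.
Band runs from -3.6° eastward to +6.2°.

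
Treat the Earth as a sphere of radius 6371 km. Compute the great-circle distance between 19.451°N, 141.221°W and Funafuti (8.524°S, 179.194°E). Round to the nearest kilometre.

5336 km

Δλ = 179.194 − -141.221 = 320.415°; wrapped into (−180°, 180°]: -39.585°.
Δφ = -8.524 − 19.451 = -27.975°.
a = sin²(Δφ/2) + cos φ₁ · cos φ₂ · sin²(Δλ/2) = 0.165345.
c = 2·atan2(√a, √(1−a)) = 0.83752 rad → d = 6371·c ≈ 5335.83 km.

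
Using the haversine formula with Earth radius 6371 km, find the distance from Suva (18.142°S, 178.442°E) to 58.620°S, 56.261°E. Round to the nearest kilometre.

9993 km

Δλ = 56.261 − 178.442 = -122.181°.
Δφ = -58.620 − -18.142 = -40.478°.
a = sin²(Δφ/2) + cos φ₁ · cos φ₂ · sin²(Δλ/2) = 0.498856.
c = 2·atan2(√a, √(1−a)) = 1.56851 rad → d = 6371·c ≈ 9992.97 km.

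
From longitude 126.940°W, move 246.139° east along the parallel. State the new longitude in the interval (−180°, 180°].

119.199°E

Start at -126.940°; shift +246.139° → +119.199°.
+119.199° already lies in (−180°, 180°].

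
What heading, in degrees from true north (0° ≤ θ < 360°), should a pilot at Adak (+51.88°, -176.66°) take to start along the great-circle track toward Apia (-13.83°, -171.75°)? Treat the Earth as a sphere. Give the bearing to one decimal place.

174.8°

Δλ = -171.75 − -176.66 = 4.91°.
θ = atan2( sin Δλ · cos φ₂ , cos φ₁ · sin φ₂ − sin φ₁ · cos φ₂ · cos Δλ )
  = atan2(0.08311, -0.90867) = 174.774° → normalised to [0°, 360°): 174.774°.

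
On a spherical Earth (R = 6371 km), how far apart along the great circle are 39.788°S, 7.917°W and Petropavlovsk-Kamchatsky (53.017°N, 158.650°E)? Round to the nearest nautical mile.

9841 nmi

Δλ = 158.650 − -7.917 = 166.567°.
Δφ = 53.017 − -39.788 = 92.805°.
a = sin²(Δφ/2) + cos φ₁ · cos φ₂ · sin²(Δλ/2) = 0.980408.
c = 2·atan2(√a, √(1−a)) = 2.86073 rad → d = 6371·c ≈ 18225.71 km ≈ 9841.10 nmi.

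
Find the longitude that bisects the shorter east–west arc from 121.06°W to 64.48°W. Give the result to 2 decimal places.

Signed shortest Δλ from -121.06° to -64.48° is +56.58°.
Midpoint longitude = -121.06° + (+56.58°)/2 = -121.06° + 28.29° = -92.77°.

92.77°W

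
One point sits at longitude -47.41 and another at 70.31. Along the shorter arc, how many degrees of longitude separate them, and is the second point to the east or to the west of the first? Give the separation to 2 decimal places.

Raw difference: 70.31 − -47.41 = 117.72°.
Normalise into (−180°, 180°]: 117.72° stays 117.72°.
Positive ⇒ the second point lies to the east; separation 117.72°.

117.72° east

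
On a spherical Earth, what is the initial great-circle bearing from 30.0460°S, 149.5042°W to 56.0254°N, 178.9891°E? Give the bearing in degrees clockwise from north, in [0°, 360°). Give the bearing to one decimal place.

343.0°

Δλ = 178.9891 − -149.5042 = 328.4933°; wrapped into (−180°, 180°]: -31.5067°.
θ = atan2( sin Δλ · cos φ₂ , cos φ₁ · sin φ₂ − sin φ₁ · cos φ₂ · cos Δλ )
  = atan2(-0.29204, 0.95640) = -16.980° → normalised to [0°, 360°): 343.020°.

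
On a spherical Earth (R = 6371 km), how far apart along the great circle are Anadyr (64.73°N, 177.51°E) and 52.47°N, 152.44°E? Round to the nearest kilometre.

1967 km

Δλ = 152.44 − 177.51 = -25.07°.
Δφ = 52.47 − 64.73 = -12.26°.
a = sin²(Δφ/2) + cos φ₁ · cos φ₂ · sin²(Δλ/2) = 0.023652.
c = 2·atan2(√a, √(1−a)) = 0.30881 rad → d = 6371·c ≈ 1967.44 km.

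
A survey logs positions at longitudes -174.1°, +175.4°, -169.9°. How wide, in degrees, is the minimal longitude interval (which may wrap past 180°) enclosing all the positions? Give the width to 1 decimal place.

14.7°

Sort the longitudes: -174.1°, -169.9°, +175.4°.
Eastward gaps between consecutive values (wrapping around): 4.2°, 345.3°, 10.5°.
Largest gap = 345.3° ⇒ minimal covering band is its complement: 360° − 345.3° = 14.7°.
Band runs from +175.4° eastward to -169.9°, crossing the antimeridian.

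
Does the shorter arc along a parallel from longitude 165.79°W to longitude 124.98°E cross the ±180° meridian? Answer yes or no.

Yes

Naïve |124.98 − -165.79| = 290.77° > 180°, so the shorter arc goes the other way round — across 180°.
Signed shortest Δλ = ((124.98 − -165.79 + 180) mod 360) − 180 = -69.23°.
Going west by 69.23° from -165.79° passes through 180° before reaching +124.98°.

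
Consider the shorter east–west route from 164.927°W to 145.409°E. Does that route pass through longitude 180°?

Yes

Naïve |145.409 − -164.927| = 310.336° > 180°, so the shorter arc goes the other way round — across 180°.
Signed shortest Δλ = ((145.409 − -164.927 + 180) mod 360) − 180 = -49.664°.
Going west by 49.664° from -164.927° passes through 180° before reaching +145.409°.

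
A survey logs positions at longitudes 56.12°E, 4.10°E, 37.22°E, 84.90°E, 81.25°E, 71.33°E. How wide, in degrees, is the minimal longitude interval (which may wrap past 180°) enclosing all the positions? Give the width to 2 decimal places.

Sort the longitudes: +4.10°, +37.22°, +56.12°, +71.33°, +81.25°, +84.90°.
Eastward gaps between consecutive values (wrapping around): 33.12°, 18.90°, 15.21°, 9.92°, 3.65°, 279.20°.
Largest gap = 279.20° ⇒ minimal covering band is its complement: 360° − 279.20° = 80.80°.
Band runs from +4.10° eastward to +84.90°.

80.80°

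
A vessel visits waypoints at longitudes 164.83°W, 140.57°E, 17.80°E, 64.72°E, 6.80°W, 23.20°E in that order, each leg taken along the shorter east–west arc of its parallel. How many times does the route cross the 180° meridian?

Leg 1: -164.83° → +140.57°, shortest Δλ = -54.6° (west) — crosses 180°.
Leg 2: +140.57° → +17.80°, shortest Δλ = -122.77° (west) — does not cross 180°.
Leg 3: +17.80° → +64.72°, shortest Δλ = 46.92° (east) — does not cross 180°.
Leg 4: +64.72° → -6.80°, shortest Δλ = -71.52° (west) — does not cross 180°.
Leg 5: -6.80° → +23.20°, shortest Δλ = 30.0° (east) — does not cross 180°.
Total crossings: 1.

1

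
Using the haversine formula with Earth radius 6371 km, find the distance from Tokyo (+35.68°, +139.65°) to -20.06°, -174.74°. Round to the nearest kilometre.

7840 km

Δλ = -174.74 − 139.65 = -314.39°; wrapped into (−180°, 180°]: 45.61°.
Δφ = -20.06 − 35.68 = -55.74°.
a = sin²(Δφ/2) + cos φ₁ · cos φ₂ · sin²(Δλ/2) = 0.333153.
c = 2·atan2(√a, √(1−a)) = 1.23058 rad → d = 6371·c ≈ 7840.00 km.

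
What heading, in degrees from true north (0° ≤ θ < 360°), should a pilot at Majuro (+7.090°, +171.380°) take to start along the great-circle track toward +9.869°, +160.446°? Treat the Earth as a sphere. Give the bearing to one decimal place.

Δλ = 160.446 − 171.380 = -10.934°.
θ = atan2( sin Δλ · cos φ₂ , cos φ₁ · sin φ₂ − sin φ₁ · cos φ₂ · cos Δλ )
  = atan2(-0.18687, 0.05069) = -74.823° → normalised to [0°, 360°): 285.177°.

285.2°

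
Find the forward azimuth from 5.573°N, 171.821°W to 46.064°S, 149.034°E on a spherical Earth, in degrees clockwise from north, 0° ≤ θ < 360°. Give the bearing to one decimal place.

209.7°

Δλ = 149.034 − -171.821 = 320.855°; wrapped into (−180°, 180°]: -39.145°.
θ = atan2( sin Δλ · cos φ₂ , cos φ₁ · sin φ₂ − sin φ₁ · cos φ₂ · cos Δλ )
  = atan2(-0.43802, -0.76897) = -150.333° → normalised to [0°, 360°): 209.667°.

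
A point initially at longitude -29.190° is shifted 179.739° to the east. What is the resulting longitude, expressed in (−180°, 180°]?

+150.549°

Start at -29.190°; shift +179.739° → +150.549°.
+150.549° already lies in (−180°, 180°].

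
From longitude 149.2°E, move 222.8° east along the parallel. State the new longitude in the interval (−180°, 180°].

Start at +149.2°; shift +222.8° → +372.0°.
+372.0° lies outside (−180°, 180°]; subtract 360° → +12.0°.

12.0°E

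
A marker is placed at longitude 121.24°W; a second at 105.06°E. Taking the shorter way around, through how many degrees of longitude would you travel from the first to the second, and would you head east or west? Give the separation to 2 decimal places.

133.70° west

Raw difference: 105.06 − -121.24 = 226.3°.
Normalise into (−180°, 180°]: 226.3° − 360° = -133.7°.
Negative ⇒ the second point lies to the west; separation 133.70°.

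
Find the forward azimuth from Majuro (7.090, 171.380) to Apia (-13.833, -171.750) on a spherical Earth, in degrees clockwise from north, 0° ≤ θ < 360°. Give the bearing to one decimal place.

141.3°

Δλ = -171.750 − 171.380 = -343.130°; wrapped into (−180°, 180°]: 16.870°.
θ = atan2( sin Δλ · cos φ₂ , cos φ₁ · sin φ₂ − sin φ₁ · cos φ₂ · cos Δλ )
  = atan2(0.28178, -0.35196) = 141.318° → normalised to [0°, 360°): 141.318°.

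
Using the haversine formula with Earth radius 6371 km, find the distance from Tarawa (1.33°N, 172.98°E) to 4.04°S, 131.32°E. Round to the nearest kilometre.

4668 km

Δλ = 131.32 − 172.98 = -41.66°.
Δφ = -4.04 − 1.33 = -5.37°.
a = sin²(Δφ/2) + cos φ₁ · cos φ₂ · sin²(Δλ/2) = 0.128295.
c = 2·atan2(√a, √(1−a)) = 0.73264 rad → d = 6371·c ≈ 4667.66 km.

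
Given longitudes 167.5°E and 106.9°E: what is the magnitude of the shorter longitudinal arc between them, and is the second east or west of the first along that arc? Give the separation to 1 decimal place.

60.6° west

Raw difference: 106.9 − 167.5 = -60.6°.
Normalise into (−180°, 180°]: -60.6° stays -60.6°.
Negative ⇒ the second point lies to the west; separation 60.6°.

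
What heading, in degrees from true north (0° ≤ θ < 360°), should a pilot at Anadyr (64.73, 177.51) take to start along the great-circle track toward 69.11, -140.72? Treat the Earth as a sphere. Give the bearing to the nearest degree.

56°

Δλ = -140.72 − 177.51 = -318.23°; wrapped into (−180°, 180°]: 41.77°.
θ = atan2( sin Δλ · cos φ₂ , cos φ₁ · sin φ₂ − sin φ₁ · cos φ₂ · cos Δλ )
  = atan2(0.23753, 0.15833) = 56.314° → normalised to [0°, 360°): 56.314°.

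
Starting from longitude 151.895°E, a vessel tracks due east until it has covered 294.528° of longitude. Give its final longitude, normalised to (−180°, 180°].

86.423°E

Start at +151.895°; shift +294.528° → +446.423°.
+446.423° lies outside (−180°, 180°]; subtract 360° → +86.423°.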